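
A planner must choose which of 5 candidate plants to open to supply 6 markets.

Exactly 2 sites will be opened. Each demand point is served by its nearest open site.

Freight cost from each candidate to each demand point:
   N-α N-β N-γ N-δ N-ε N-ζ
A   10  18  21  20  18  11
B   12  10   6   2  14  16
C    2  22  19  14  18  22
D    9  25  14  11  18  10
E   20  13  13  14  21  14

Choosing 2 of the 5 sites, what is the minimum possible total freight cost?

Open {B, C}.
  N-α→C 2, N-β→B 10, N-γ→B 6, N-δ→B 2, N-ε→B 14, N-ζ→B 16  ⇒ total 50.
Compare {B, D}: total 51.
Compare {A, B}: total 53.
No size-2 selection does better; minimum is 50.

50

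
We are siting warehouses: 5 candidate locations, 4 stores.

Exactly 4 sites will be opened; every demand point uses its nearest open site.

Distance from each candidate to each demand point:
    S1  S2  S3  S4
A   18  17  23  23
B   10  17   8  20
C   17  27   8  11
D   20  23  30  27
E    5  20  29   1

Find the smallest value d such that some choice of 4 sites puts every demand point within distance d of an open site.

Open {A, B, C, D}.
  Farthest demand point is S2 at distance 17 (to A); all others are ≤ 17.
With {A, B, C, E} the worst case is 17.
With {A, B, D, E} the worst case is 17.
No size-4 selection achieves below 17.

17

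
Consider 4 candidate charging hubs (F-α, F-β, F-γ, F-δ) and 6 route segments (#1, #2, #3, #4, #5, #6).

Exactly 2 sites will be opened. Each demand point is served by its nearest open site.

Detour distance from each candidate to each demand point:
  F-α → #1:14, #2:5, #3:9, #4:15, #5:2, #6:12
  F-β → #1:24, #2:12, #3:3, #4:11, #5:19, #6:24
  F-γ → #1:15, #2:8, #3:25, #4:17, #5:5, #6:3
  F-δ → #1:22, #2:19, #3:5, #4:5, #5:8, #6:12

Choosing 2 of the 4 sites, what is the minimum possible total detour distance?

Open {F-γ, F-δ}.
  #1→F-γ 15, #2→F-γ 8, #3→F-δ 5, #4→F-δ 5, #5→F-γ 5, #6→F-γ 3  ⇒ total 41.
Compare {F-α, F-δ}: total 43.
Compare {F-β, F-γ}: total 45.
No size-2 selection does better; minimum is 41.

41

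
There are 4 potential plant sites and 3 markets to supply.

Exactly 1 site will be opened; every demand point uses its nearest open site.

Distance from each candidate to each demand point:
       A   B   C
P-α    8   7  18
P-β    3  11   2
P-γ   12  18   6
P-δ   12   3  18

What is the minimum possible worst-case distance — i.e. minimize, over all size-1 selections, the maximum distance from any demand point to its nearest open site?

Open {P-β}.
  Farthest demand point is B at distance 11 (to P-β); all others are ≤ 11.
With {P-α} the worst case is 18.
With {P-γ} the worst case is 18.
No size-1 selection achieves below 11.

11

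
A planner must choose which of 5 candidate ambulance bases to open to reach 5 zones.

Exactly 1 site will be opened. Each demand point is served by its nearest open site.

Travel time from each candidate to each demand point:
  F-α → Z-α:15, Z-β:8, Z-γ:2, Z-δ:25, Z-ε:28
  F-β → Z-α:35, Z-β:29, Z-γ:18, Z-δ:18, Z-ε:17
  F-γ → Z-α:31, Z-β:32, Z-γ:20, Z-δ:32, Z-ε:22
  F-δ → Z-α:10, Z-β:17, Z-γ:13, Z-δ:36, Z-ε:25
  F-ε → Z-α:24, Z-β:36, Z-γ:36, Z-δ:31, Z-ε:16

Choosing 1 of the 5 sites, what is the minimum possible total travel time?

78

Open {F-α}.
  Z-α→F-α 15, Z-β→F-α 8, Z-γ→F-α 2, Z-δ→F-α 25, Z-ε→F-α 28  ⇒ total 78.
Compare {F-δ}: total 101.
Compare {F-β}: total 117.
No size-1 selection does better; minimum is 78.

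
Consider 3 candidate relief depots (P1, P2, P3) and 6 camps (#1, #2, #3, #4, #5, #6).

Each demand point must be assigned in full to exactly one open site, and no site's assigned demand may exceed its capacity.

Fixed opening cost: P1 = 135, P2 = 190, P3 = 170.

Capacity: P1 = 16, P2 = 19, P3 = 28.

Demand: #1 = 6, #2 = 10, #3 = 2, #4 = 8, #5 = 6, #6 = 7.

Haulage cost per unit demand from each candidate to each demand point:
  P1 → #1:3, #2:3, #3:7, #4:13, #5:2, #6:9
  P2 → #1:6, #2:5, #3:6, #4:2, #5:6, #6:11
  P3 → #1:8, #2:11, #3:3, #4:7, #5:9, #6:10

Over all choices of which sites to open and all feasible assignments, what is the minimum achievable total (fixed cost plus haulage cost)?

527

Open {P1, P3}; cheapest assignment that respects the capacities:
  P1 (cap 16, load 16): #2, #5 — cost 10×3 + 6×2 = 42
  P3 (cap 28, load 23): #1, #3, #4, #6 — cost 6×8 + 2×3 + 8×7 + 7×10 = 180
  Shipping 222, fixed 305 → total 527.
  Any other capacity-feasible assignment to {P1, P3} ships for at least 222.
Compare {P2, P3}: its best feasible assignment gives total 604.
Compare {P1, P2, P3}: its best feasible assignment gives total 665.
Every other set of open sites that can feasibly serve all demand totals ≥ 604 even under its best assignment. Minimum: 527.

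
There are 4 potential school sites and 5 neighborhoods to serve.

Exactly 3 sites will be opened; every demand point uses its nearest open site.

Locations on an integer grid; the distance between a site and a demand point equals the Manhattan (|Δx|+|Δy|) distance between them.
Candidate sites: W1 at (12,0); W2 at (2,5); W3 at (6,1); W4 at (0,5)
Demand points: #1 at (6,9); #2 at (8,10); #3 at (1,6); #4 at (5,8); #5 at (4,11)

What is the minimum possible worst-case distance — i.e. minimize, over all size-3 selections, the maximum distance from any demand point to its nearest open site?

11

Open {W1, W2, W3}.
  Farthest demand point is #2 at distance 11 (to W2); all others are ≤ 11.
With {W1, W2, W4} the worst case is 11.
With {W1, W3, W4} the worst case is 11.
No size-3 selection achieves below 11.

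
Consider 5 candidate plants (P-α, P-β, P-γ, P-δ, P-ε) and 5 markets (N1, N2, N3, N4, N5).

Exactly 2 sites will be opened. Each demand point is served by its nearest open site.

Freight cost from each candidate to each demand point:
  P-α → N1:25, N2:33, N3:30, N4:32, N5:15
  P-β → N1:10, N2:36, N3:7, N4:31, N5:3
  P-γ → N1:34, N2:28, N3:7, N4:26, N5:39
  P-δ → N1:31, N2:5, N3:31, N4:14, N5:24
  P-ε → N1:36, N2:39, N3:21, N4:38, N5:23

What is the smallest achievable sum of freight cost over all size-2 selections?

39

Open {P-β, P-δ}.
  N1→P-β 10, N2→P-δ 5, N3→P-β 7, N4→P-δ 14, N5→P-β 3  ⇒ total 39.
Compare {P-β, P-γ}: total 74.
Compare {P-γ, P-δ}: total 81.
No size-2 selection does better; minimum is 39.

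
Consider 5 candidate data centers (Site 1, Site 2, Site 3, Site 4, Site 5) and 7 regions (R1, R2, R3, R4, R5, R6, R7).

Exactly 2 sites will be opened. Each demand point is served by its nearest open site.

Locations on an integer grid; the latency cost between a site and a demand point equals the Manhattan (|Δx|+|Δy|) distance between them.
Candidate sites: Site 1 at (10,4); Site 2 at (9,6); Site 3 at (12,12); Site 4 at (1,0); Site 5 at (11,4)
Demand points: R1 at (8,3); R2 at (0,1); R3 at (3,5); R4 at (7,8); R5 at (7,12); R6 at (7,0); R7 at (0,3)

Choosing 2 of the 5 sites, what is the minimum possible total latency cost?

35

Open {Site 2, Site 4}.
  R1→Site 2 4, R2→Site 4 2, R3→Site 2 7, R4→Site 2 4, R5→Site 2 8, R6→Site 4 6, R7→Site 4 4  ⇒ total 35.
Compare {Site 1, Site 4}: total 40.
Compare {Site 3, Site 4}: total 43.
No size-2 selection does better; minimum is 35.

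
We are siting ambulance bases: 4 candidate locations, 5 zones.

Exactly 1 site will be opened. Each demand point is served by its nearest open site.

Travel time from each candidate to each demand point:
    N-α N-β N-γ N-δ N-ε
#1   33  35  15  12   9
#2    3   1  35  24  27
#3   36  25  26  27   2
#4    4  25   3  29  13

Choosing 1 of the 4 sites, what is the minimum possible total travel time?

74

Open {#4}.
  N-α→#4 4, N-β→#4 25, N-γ→#4 3, N-δ→#4 29, N-ε→#4 13  ⇒ total 74.
Compare {#2}: total 90.
Compare {#1}: total 104.
No size-1 selection does better; minimum is 74.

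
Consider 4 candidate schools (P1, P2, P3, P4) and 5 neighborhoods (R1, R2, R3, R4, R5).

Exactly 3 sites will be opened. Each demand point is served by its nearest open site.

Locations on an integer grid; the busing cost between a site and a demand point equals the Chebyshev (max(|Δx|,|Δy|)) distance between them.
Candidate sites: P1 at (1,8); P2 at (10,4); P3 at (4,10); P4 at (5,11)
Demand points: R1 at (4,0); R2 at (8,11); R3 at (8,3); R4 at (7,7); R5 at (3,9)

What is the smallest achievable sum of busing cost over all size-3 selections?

15

Open {P2, P3, P4}.
  R1→P2 6, R2→P4 3, R3→P2 2, R4→P2 3, R5→P3 1  ⇒ total 15.
Compare {P1, P2, P3}: total 16.
Compare {P1, P2, P4}: total 16.
No size-3 selection does better; minimum is 15.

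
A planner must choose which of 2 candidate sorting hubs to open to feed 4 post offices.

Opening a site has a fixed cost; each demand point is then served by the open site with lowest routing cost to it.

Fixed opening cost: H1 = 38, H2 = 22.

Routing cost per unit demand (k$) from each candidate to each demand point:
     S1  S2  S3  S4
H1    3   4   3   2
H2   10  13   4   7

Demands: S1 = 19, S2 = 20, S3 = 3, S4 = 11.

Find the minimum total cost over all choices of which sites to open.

206

Open {H1}: assign each demand point to its cheapest open site.
  S1→H1 19×3=57, S2→H1 20×4=80, S3→H1 3×3=9, S4→H1 11×2=22
  routing cost 168, fixed 38 → total 206.
Compare {H1, H2}: routing cost 168 + fixed 60 = 228.
Compare {H2}: routing cost 539 + fixed 22 = 561.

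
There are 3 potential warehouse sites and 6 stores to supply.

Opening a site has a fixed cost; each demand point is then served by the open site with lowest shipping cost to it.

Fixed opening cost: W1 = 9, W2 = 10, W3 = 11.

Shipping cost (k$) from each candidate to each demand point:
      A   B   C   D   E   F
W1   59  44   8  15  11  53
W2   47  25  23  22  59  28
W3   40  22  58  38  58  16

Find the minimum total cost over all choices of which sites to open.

132

Open {W1, W3}: assign each demand point to its cheapest open site.
  A→W3 40, B→W3 22, C→W1 8, D→W1 15, E→W1 11, F→W3 16
  shipping cost 112, fixed 20 → total 132.
Compare {W1, W2, W3}: shipping cost 112 + fixed 30 = 142.
Compare {W1, W2}: shipping cost 134 + fixed 19 = 153.
Compare {W1}: shipping cost 190 + fixed 9 = 199.
All other subsets cost ≥ 142. Minimum total cost: 132.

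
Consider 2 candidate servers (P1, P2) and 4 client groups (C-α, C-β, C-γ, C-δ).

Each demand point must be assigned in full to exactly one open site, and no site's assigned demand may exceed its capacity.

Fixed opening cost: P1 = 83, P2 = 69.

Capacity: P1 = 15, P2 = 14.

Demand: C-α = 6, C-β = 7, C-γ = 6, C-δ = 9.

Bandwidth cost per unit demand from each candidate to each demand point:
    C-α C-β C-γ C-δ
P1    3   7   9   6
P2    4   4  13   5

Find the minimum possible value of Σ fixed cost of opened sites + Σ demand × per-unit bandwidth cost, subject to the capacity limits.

Open {P1, P2}; cheapest assignment that respects the capacities:
  P1 (cap 15, load 15): C-γ, C-δ — cost 6×9 + 9×6 = 108
  P2 (cap 14, load 13): C-α, C-β — cost 6×4 + 7×4 = 52
  Shipping 160, fixed 152 → total 312.
  Any other capacity-feasible assignment to {P1, P2} ships for at least 160.
Total demand is 28 and no other set of sites has combined capacity ≥ 28, so {P1, P2} is the only feasible choice of open sites. Minimum: 312.

312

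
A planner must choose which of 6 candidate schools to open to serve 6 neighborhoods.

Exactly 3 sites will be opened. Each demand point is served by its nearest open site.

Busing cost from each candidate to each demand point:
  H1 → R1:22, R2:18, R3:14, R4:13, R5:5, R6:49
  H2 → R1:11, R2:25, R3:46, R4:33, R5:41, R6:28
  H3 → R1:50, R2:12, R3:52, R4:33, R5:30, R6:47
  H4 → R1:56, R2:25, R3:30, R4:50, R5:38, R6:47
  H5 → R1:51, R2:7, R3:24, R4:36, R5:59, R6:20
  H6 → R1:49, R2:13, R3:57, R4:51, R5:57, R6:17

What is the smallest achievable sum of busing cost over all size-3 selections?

Open {H1, H2, H5}.
  R1→H2 11, R2→H5 7, R3→H1 14, R4→H1 13, R5→H1 5, R6→H5 20  ⇒ total 70.
Compare {H1, H2, H6}: total 73.
Compare {H1, H5, H6}: total 78.
No size-3 selection does better; minimum is 70.

70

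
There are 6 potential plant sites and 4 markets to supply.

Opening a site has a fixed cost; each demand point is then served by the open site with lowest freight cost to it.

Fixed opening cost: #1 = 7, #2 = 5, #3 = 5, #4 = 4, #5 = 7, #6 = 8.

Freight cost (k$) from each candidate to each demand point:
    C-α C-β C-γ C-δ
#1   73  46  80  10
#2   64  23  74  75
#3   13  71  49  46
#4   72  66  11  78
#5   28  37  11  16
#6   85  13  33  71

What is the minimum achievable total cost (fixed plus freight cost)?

71

Open {#1, #3, #4, #6}: assign each demand point to its cheapest open site.
  C-α→#3 13, C-β→#6 13, C-γ→#4 11, C-δ→#1 10
  freight cost 47, fixed 24 → total 71.
Compare {#3, #5, #6}: freight cost 53 + fixed 20 = 73.
Compare {#1, #3, #5, #6}: freight cost 47 + fixed 27 = 74.
Compare {#1, #2, #3, #4, #6}: freight cost 47 + fixed 29 = 76.
All other subsets cost ≥ 73. Minimum total cost: 71.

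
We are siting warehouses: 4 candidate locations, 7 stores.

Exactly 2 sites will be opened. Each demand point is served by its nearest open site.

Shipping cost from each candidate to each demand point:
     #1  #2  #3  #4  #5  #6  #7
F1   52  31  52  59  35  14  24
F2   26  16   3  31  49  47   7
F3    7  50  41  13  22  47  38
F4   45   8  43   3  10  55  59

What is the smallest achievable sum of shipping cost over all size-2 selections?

Open {F2, F4}.
  #1→F2 26, #2→F4 8, #3→F2 3, #4→F4 3, #5→F4 10, #6→F2 47, #7→F2 7  ⇒ total 104.
Compare {F2, F3}: total 115.
Compare {F1, F2}: total 132.
No size-2 selection does better; minimum is 104.

104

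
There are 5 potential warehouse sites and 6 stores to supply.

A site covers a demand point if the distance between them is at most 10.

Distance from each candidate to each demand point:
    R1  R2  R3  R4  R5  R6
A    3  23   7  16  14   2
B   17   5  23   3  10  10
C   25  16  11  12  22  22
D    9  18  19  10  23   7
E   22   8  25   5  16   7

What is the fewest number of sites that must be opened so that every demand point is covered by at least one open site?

Coverage sets (demand points within 10 of each site):
  A: {R1, R3, R6}
  B: {R2, R4, R5, R6}
  C: {}
  D: {R1, R4, R6}
  E: {R2, R4, R6}
No single site covers all 6 demand points.
But {A, B} covers everything, so the minimum is 2.

2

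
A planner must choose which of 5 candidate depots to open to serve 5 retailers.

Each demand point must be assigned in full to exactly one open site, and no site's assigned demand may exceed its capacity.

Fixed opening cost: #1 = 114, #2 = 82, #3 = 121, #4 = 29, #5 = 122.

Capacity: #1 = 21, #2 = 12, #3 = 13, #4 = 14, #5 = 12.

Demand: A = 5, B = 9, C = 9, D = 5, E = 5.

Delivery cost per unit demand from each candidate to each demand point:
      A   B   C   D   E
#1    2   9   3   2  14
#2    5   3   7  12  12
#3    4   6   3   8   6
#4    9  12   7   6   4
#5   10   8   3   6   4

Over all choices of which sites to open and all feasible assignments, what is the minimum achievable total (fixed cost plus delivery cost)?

Open {#1, #4}; cheapest assignment that respects the capacities:
  #1 (cap 21, load 19): A, C, D — cost 5×2 + 9×3 + 5×2 = 47
  #4 (cap 14, load 14): B, E — cost 9×12 + 5×4 = 128
  Shipping 175, fixed 143 → total 318.
  Any other capacity-feasible assignment to {#1, #4} ships for at least 175.
Compare {#1, #2, #4}: its best feasible assignment gives total 319.
Compare {#1, #3, #4}: its best feasible assignment gives total 385.
Every other set of open sites that can feasibly serve all demand totals ≥ 319 even under its best assignment. Minimum: 318.

318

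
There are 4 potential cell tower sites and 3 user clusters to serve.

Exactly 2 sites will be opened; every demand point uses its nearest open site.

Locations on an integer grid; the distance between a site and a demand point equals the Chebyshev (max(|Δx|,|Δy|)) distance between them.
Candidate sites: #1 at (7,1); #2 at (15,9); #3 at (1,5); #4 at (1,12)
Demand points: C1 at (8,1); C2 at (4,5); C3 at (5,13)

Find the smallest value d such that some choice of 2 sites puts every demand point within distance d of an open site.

4

Open {#1, #4}.
  Farthest demand point is C2 at distance 4 (to #1); all others are ≤ 4.
With {#3, #4} the worst case is 7.
With {#1, #3} the worst case is 8.
No size-2 selection achieves below 4.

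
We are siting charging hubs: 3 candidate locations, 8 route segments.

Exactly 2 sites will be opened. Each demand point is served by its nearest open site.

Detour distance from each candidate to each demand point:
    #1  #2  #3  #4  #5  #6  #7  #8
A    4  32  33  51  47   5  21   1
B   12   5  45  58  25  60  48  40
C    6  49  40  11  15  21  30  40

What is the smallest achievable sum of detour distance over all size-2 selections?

Open {A, C}.
  #1→A 4, #2→A 32, #3→A 33, #4→C 11, #5→C 15, #6→A 5, #7→A 21, #8→A 1  ⇒ total 122.
Compare {A, B}: total 145.
Compare {B, C}: total 168.

122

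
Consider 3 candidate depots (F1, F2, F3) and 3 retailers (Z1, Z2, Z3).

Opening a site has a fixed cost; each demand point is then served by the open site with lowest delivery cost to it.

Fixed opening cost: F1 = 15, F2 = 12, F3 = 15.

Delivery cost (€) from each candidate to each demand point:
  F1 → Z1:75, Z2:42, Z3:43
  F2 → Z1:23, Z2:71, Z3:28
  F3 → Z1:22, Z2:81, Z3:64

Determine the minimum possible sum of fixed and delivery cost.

Open {F1, F2}: assign each demand point to its cheapest open site.
  Z1→F2 23, Z2→F1 42, Z3→F2 28
  delivery cost 93, fixed 27 → total 120.
Compare {F2}: delivery cost 122 + fixed 12 = 134.
Compare {F1, F2, F3}: delivery cost 92 + fixed 42 = 134.
Compare {F1, F3}: delivery cost 107 + fixed 30 = 137.
All other subsets cost ≥ 134. Minimum total cost: 120.

120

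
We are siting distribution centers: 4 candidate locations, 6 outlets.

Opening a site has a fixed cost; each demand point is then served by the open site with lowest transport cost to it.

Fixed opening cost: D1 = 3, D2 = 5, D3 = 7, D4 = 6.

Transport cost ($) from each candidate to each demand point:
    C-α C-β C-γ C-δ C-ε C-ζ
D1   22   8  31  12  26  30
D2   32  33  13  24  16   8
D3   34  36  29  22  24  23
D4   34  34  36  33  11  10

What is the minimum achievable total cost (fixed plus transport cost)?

87

Open {D1, D2}: assign each demand point to its cheapest open site.
  C-α→D1 22, C-β→D1 8, C-γ→D2 13, C-δ→D1 12, C-ε→D2 16, C-ζ→D2 8
  transport cost 79, fixed 8 → total 87.
Compare {D1, D2, D4}: transport cost 74 + fixed 14 = 88.
Compare {D1, D2, D3}: transport cost 79 + fixed 15 = 94.
Compare {D1, D2, D3, D4}: transport cost 74 + fixed 21 = 95.
All other subsets cost ≥ 88. Minimum total cost: 87.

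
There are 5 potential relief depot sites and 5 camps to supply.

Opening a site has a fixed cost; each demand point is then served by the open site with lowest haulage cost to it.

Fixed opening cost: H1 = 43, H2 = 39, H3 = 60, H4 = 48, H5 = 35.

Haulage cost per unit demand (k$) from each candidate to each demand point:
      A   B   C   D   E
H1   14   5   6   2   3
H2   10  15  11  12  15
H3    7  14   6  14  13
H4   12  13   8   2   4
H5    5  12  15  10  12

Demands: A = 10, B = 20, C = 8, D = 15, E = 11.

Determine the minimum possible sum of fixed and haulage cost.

Open {H1, H5}: assign each demand point to its cheapest open site.
  A→H5 10×5=50, B→H1 20×5=100, C→H1 8×6=48, D→H1 15×2=30, E→H1 11×3=33
  haulage cost 261, fixed 78 → total 339.
Compare {H1, H2, H5}: haulage cost 261 + fixed 117 = 378.
Compare {H1, H3}: haulage cost 281 + fixed 103 = 384.
Compare {H1, H4, H5}: haulage cost 261 + fixed 126 = 387.
All other subsets cost ≥ 378. Minimum total cost: 339.

339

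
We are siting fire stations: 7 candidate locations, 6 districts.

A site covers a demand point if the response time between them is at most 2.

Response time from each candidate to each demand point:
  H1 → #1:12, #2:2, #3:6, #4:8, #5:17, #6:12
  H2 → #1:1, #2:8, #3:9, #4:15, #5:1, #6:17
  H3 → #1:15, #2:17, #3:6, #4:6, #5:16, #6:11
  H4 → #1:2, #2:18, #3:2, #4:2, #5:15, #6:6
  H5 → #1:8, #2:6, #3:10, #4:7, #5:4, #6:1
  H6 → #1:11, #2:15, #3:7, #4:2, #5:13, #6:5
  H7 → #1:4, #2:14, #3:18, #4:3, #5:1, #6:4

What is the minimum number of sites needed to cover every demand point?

Coverage sets (demand points within 2 of each site):
  H1: {#2}
  H2: {#1, #5}
  H3: {}
  H4: {#1, #3, #4}
  H5: {#6}
  H6: {#4}
  H7: {#5}
No 3 sites suffice: every size-3 union leaves at least one demand point uncovered.
But {H1, H2, H4, H5} covers everything, so the minimum is 4.

4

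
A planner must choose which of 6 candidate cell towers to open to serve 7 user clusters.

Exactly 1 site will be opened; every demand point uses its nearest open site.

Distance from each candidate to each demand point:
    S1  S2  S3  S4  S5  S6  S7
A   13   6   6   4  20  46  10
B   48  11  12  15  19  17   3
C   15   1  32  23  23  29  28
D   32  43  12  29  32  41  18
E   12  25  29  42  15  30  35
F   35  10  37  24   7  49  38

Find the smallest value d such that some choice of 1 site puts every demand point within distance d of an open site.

Open {C}.
  Farthest demand point is S3 at distance 32 (to C); all others are ≤ 32.
With {E} the worst case is 42.
With {D} the worst case is 43.
No size-1 selection achieves below 32.

32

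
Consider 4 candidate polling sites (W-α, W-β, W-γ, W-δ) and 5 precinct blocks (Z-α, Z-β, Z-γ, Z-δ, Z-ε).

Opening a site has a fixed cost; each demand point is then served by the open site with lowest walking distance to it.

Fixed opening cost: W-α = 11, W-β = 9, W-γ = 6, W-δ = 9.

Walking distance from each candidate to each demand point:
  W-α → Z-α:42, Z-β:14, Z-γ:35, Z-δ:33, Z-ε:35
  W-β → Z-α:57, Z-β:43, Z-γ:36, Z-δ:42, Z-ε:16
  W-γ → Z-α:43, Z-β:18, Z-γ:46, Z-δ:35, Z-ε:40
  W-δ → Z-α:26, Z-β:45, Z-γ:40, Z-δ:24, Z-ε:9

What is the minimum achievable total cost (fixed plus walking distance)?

128

Open {W-α, W-δ}: assign each demand point to its cheapest open site.
  Z-α→W-δ 26, Z-β→W-α 14, Z-γ→W-α 35, Z-δ→W-δ 24, Z-ε→W-δ 9
  walking distance 108, fixed 20 → total 128.
Compare {W-γ, W-δ}: walking distance 117 + fixed 15 = 132.
Compare {W-α, W-γ, W-δ}: walking distance 108 + fixed 26 = 134.
Compare {W-α, W-β, W-δ}: walking distance 108 + fixed 29 = 137.
All other subsets cost ≥ 132. Minimum total cost: 128.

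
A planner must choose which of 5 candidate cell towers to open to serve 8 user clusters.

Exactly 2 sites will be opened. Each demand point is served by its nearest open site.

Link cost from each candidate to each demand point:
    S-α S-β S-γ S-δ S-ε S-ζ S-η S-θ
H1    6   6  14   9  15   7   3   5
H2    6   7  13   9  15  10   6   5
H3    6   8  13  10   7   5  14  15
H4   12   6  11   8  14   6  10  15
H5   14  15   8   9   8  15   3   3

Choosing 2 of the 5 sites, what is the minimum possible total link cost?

Open {H3, H5}.
  S-α→H3 6, S-β→H3 8, S-γ→H5 8, S-δ→H5 9, S-ε→H3 7, S-ζ→H3 5, S-η→H5 3, S-θ→H5 3  ⇒ total 49.
Compare {H1, H5}: total 50.
Compare {H1, H3}: total 54.
No size-2 selection does better; minimum is 49.

49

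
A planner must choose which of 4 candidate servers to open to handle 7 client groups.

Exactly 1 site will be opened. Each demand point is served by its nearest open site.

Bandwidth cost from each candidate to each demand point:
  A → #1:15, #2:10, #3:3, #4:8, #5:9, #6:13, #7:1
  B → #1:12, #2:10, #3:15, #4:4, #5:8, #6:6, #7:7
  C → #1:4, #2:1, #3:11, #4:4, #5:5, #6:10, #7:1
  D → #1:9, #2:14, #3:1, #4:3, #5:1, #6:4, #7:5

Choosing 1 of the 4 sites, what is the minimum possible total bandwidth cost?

36

Open {C}.
  #1→C 4, #2→C 1, #3→C 11, #4→C 4, #5→C 5, #6→C 10, #7→C 1  ⇒ total 36.
Compare {D}: total 37.
Compare {A}: total 59.
No size-1 selection does better; minimum is 36.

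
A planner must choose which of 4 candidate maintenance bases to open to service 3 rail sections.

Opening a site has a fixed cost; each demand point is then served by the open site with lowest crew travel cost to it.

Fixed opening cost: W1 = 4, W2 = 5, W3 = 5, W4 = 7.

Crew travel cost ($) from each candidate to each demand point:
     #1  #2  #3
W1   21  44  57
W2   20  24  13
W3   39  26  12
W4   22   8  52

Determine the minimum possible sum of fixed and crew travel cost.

53

Open {W2, W4}: assign each demand point to its cheapest open site.
  #1→W2 20, #2→W4 8, #3→W2 13
  crew travel cost 41, fixed 12 → total 53.
Compare {W3, W4}: crew travel cost 42 + fixed 12 = 54.
Compare {W1, W2, W4}: crew travel cost 41 + fixed 16 = 57.
Compare {W1, W3, W4}: crew travel cost 41 + fixed 16 = 57.
All other subsets cost ≥ 54. Minimum total cost: 53.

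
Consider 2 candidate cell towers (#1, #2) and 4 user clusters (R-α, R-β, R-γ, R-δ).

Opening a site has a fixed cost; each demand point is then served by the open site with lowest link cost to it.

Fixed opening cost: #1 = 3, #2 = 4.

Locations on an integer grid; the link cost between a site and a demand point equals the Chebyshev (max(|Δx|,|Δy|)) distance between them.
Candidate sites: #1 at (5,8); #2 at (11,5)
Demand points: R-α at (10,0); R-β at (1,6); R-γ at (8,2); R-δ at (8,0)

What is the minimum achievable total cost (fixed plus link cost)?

24

Open {#1, #2}: assign each demand point to its cheapest open site.
  R-α→#2 5, R-β→#1 4, R-γ→#2 3, R-δ→#2 5
  link cost 17, fixed 7 → total 24.
Compare {#2}: link cost 23 + fixed 4 = 27.
Compare {#1}: link cost 26 + fixed 3 = 29.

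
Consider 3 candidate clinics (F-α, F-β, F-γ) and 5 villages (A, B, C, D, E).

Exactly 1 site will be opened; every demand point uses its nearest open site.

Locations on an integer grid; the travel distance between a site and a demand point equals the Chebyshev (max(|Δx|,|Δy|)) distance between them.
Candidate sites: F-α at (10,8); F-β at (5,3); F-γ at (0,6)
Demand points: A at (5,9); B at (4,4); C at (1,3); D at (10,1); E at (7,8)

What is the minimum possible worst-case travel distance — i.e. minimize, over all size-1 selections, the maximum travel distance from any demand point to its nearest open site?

6

Open {F-β}.
  Farthest demand point is A at travel distance 6 (to F-β); all others are ≤ 6.
With {F-α} the worst case is 9.
With {F-γ} the worst case is 10.
No size-1 selection achieves below 6.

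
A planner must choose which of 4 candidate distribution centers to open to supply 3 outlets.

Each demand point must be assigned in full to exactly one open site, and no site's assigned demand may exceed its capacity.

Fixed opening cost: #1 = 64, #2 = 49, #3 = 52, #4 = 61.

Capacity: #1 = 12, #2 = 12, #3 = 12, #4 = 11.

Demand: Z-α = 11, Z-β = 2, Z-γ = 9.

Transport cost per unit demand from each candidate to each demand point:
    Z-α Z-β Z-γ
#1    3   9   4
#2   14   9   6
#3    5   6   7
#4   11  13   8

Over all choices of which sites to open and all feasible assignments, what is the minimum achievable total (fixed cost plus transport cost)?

Open {#1, #2}; cheapest assignment that respects the capacities:
  #1 (cap 12, load 11): Z-α — cost 11×3 = 33
  #2 (cap 12, load 11): Z-β, Z-γ — cost 2×9 + 9×6 = 72
  Shipping 105, fixed 113 → total 218.
  Any other capacity-feasible assignment to {#1, #2} ships for at least 105.
Compare {#1, #3}: its best feasible assignment gives total 224.
Compare {#2, #3}: its best feasible assignment gives total 228.
Every other set of open sites that can feasibly serve all demand totals ≥ 224 even under its best assignment. Minimum: 218.

218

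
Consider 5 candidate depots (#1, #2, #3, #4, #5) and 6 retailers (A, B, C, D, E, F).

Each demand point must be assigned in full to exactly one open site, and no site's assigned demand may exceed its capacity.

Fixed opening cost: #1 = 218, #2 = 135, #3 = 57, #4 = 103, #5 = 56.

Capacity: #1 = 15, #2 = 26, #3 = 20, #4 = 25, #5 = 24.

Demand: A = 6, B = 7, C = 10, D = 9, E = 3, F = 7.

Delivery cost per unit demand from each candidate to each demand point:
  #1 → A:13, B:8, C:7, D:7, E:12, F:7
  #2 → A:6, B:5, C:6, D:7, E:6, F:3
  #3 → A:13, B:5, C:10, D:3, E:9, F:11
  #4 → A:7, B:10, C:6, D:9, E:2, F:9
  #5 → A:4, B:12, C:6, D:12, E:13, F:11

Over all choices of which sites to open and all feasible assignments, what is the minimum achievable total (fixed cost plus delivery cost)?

363

Open {#3, #5}; cheapest assignment that respects the capacities:
  #3 (cap 20, load 19): B, D, E — cost 7×5 + 9×3 + 3×9 = 89
  #5 (cap 24, load 23): A, C, F — cost 6×4 + 10×6 + 7×11 = 161
  Shipping 250, fixed 113 → total 363.
  Any other capacity-feasible assignment to {#3, #5} ships for at least 250.
Compare {#2, #3}: its best feasible assignment gives total 389.
Compare {#2, #5}: its best feasible assignment gives total 412.
Every other set of open sites that can feasibly serve all demand totals ≥ 389 even under its best assignment. Minimum: 363.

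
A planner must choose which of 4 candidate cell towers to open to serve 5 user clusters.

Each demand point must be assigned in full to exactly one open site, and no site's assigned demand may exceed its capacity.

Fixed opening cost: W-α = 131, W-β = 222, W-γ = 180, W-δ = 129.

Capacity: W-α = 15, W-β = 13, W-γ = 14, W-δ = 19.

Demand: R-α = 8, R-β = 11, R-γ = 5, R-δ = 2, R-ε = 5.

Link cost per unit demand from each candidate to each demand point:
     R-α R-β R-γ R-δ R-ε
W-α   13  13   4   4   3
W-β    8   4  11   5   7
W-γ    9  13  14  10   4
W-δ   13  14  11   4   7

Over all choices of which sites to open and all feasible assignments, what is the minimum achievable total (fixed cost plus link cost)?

Open {W-α, W-δ}; cheapest assignment that respects the capacities:
  W-α (cap 15, load 12): R-γ, R-δ, R-ε — cost 5×4 + 2×4 + 5×3 = 43
  W-δ (cap 19, load 19): R-α, R-β — cost 8×13 + 11×14 = 258
  Shipping 301, fixed 260 → total 561.
  Any other capacity-feasible assignment to {W-α, W-δ} ships for at least 301.
Compare {W-β, W-δ}: its best feasible assignment gives total 599.
Compare {W-γ, W-δ}: its best feasible assignment gives total 618.
Every other set of open sites that can feasibly serve all demand totals ≥ 599 even under its best assignment. Minimum: 561.

561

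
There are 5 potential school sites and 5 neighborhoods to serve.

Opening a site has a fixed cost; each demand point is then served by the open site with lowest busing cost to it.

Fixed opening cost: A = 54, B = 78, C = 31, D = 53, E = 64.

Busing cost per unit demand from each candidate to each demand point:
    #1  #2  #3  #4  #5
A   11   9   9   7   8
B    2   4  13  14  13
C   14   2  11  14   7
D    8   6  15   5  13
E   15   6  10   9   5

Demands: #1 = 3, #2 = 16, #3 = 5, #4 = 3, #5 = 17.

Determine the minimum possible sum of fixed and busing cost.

321

Open {C}: assign each demand point to its cheapest open site.
  #1→C 3×14=42, #2→C 16×2=32, #3→C 5×11=55, #4→C 3×14=42, #5→C 17×7=119
  busing cost 290, fixed 31 → total 321.
Compare {C, D}: busing cost 245 + fixed 84 = 329.
Compare {C, E}: busing cost 236 + fixed 95 = 331.
Compare {A, C}: busing cost 250 + fixed 85 = 335.
All other subsets cost ≥ 329. Minimum total cost: 321.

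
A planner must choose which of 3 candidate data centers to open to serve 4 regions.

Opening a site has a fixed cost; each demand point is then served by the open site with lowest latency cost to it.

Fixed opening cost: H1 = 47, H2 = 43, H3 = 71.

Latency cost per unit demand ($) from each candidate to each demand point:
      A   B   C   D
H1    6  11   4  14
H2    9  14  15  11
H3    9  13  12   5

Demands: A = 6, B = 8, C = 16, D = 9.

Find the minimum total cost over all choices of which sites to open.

351

Open {H1, H3}: assign each demand point to its cheapest open site.
  A→H1 6×6=36, B→H1 8×11=88, C→H1 16×4=64, D→H3 9×5=45
  latency cost 233, fixed 118 → total 351.
Compare {H1}: latency cost 314 + fixed 47 = 361.
Compare {H1, H2}: latency cost 287 + fixed 90 = 377.
Compare {H1, H2, H3}: latency cost 233 + fixed 161 = 394.
All other subsets cost ≥ 361. Minimum total cost: 351.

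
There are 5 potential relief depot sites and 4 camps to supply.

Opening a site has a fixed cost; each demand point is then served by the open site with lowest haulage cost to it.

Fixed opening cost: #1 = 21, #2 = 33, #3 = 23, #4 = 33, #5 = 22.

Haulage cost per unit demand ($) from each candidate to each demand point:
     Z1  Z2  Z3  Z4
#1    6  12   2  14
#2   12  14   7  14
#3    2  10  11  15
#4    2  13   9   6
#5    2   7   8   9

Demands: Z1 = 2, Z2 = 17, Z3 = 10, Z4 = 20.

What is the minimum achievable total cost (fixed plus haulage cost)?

339

Open {#1, #4, #5}: assign each demand point to its cheapest open site.
  Z1→#4 2×2=4, Z2→#5 17×7=119, Z3→#1 10×2=20, Z4→#4 20×6=120
  haulage cost 263, fixed 76 → total 339.
Compare {#1, #3, #4, #5}: haulage cost 263 + fixed 99 = 362.
Compare {#1, #5}: haulage cost 323 + fixed 43 = 366.
Compare {#1, #2, #4, #5}: haulage cost 263 + fixed 109 = 372.
All other subsets cost ≥ 362. Minimum total cost: 339.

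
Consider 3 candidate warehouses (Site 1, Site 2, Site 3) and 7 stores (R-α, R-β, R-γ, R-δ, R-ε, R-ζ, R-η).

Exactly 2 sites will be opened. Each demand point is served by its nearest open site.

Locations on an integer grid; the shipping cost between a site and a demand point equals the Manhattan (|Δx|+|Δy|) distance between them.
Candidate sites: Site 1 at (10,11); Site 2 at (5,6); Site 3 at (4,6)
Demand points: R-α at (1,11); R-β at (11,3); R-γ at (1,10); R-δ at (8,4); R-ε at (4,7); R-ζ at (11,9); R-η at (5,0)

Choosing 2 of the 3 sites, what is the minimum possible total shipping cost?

41

Open {Site 1, Site 3}.
  R-α→Site 3 8, R-β→Site 1 9, R-γ→Site 3 7, R-δ→Site 3 6, R-ε→Site 3 1, R-ζ→Site 1 3, R-η→Site 3 7  ⇒ total 41.
Compare {Site 1, Site 2}: total 42.
Compare {Site 2, Site 3}: total 45.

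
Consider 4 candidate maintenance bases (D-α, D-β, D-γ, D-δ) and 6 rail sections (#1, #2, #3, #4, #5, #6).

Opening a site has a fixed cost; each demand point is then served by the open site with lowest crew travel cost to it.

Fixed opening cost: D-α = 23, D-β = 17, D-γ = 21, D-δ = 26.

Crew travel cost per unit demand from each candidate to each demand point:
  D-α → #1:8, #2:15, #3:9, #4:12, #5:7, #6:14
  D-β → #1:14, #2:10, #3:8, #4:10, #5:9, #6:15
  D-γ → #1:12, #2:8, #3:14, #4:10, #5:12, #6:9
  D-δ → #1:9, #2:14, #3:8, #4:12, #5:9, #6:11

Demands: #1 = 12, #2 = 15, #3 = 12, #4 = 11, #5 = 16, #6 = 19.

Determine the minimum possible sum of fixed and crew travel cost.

Open {D-α, D-γ}: assign each demand point to its cheapest open site.
  #1→D-α 12×8=96, #2→D-γ 15×8=120, #3→D-α 12×9=108, #4→D-γ 11×10=110, #5→D-α 16×7=112, #6→D-γ 19×9=171
  crew travel cost 717, fixed 44 → total 761.
Compare {D-α, D-β, D-γ}: crew travel cost 705 + fixed 61 = 766.
Compare {D-α, D-γ, D-δ}: crew travel cost 705 + fixed 70 = 775.
Compare {D-α, D-β, D-γ, D-δ}: crew travel cost 705 + fixed 87 = 792.
All other subsets cost ≥ 766. Minimum total cost: 761.

761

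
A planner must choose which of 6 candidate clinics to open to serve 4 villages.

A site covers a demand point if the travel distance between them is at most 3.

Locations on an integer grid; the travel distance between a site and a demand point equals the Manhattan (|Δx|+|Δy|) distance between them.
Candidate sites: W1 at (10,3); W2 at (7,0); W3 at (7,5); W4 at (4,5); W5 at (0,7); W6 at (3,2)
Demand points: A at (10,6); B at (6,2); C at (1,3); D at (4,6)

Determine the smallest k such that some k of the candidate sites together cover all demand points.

3

Coverage sets (demand points within 3 of each site):
  W1: {A}
  W2: {B}
  W3: {}
  W4: {D}
  W5: {}
  W6: {B, C}
No 2 sites suffice: every size-2 union leaves at least one demand point uncovered.
But {W1, W4, W6} covers everything, so the minimum is 3.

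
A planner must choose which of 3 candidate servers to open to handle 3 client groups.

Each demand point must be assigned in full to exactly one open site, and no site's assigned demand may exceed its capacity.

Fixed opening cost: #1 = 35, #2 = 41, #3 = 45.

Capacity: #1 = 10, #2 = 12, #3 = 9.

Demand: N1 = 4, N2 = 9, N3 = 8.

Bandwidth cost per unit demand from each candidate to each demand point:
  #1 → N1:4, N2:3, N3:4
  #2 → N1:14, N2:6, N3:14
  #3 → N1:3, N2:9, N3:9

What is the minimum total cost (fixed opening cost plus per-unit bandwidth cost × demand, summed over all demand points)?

Open {#1, #2, #3}; cheapest assignment that respects the capacities:
  #1 (cap 10, load 8): N3 — cost 8×4 = 32
  #2 (cap 12, load 9): N2 — cost 9×6 = 54
  #3 (cap 9, load 4): N1 — cost 4×3 = 12
  Shipping 98, fixed 121 → total 219.
  Any other capacity-feasible assignment to {#1, #2, #3} ships for at least 98.
Compare {#1, #2}: its best feasible assignment gives total 271.
Compare {#2, #3}: its best feasible assignment gives total 335.
Every other set of open sites that can feasibly serve all demand totals ≥ 271 even under its best assignment. Minimum: 219.

219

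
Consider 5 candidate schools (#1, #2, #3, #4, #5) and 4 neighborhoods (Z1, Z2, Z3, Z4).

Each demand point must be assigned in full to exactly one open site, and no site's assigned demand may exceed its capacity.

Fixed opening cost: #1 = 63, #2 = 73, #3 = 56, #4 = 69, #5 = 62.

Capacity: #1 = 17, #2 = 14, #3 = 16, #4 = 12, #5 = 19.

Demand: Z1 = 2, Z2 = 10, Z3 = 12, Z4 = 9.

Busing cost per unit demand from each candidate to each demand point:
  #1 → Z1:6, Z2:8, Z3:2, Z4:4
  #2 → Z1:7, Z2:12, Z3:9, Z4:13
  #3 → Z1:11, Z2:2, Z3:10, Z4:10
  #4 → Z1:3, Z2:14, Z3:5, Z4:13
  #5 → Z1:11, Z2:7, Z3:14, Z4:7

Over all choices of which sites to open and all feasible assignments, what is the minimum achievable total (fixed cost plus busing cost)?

294

Open {#1, #5}; cheapest assignment that respects the capacities:
  #1 (cap 17, load 14): Z1, Z3 — cost 2×6 + 12×2 = 36
  #5 (cap 19, load 19): Z2, Z4 — cost 10×7 + 9×7 = 133
  Shipping 169, fixed 125 → total 294.
  Any other capacity-feasible assignment to {#1, #5} ships for at least 169.
Compare {#1, #3, #5}: its best feasible assignment gives total 300.
Compare {#1, #3, #4}: its best feasible assignment gives total 316.
Every other set of open sites that can feasibly serve all demand totals ≥ 300 even under its best assignment. Minimum: 294.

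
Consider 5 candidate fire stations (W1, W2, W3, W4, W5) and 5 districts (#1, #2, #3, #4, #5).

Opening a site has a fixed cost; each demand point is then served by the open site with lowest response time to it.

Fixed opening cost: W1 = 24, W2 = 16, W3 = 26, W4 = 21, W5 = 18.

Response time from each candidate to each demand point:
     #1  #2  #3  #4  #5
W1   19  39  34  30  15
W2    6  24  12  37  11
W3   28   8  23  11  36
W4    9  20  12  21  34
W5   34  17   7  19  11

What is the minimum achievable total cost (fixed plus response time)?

Open {W2, W3}: assign each demand point to its cheapest open site.
  #1→W2 6, #2→W3 8, #3→W2 12, #4→W3 11, #5→W2 11
  response time 48, fixed 42 → total 90.
Compare {W2, W5}: response time 60 + fixed 34 = 94.
Compare {W4, W5}: response time 63 + fixed 39 = 102.
Compare {W2, W3, W5}: response time 43 + fixed 60 = 103.
All other subsets cost ≥ 94. Minimum total cost: 90.

90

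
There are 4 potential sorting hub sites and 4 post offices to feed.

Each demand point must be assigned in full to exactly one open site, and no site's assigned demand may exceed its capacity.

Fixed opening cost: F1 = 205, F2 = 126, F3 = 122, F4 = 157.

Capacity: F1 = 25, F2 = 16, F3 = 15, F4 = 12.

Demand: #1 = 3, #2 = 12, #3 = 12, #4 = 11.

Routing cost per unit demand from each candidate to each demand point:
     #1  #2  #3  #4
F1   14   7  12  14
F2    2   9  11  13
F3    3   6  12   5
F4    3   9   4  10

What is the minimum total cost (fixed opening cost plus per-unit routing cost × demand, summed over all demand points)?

Open {F1, F3}; cheapest assignment that respects the capacities:
  F1 (cap 25, load 24): #2, #3 — cost 12×7 + 12×12 = 228
  F3 (cap 15, load 14): #1, #4 — cost 3×3 + 11×5 = 64
  Shipping 292, fixed 327 → total 619.
  Any other capacity-feasible assignment to {F1, F3} ships for at least 292.
Compare {F2, F3, F4}: its best feasible assignment gives total 622.
Compare {F1, F3, F4}: its best feasible assignment gives total 680.
Every other set of open sites that can feasibly serve all demand totals ≥ 622 even under its best assignment. Minimum: 619.

619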